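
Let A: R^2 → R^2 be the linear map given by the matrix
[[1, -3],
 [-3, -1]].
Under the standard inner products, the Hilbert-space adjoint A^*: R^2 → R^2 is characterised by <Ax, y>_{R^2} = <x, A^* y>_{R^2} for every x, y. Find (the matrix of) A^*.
A^* = A^T =
[[1, -3],
 [-3, -1]]

For real matrices with standard dot products, the defining identity <Ax, y> = <x, A^* y> gives (Ax)^T y = x^T (A^*) y, i.e. x^T A^T y = x^T (A^*) y. Since this holds for all x, y, we must have A^* = A^T. Therefore
A^* =
[[1, -3],
 [-3, -1]].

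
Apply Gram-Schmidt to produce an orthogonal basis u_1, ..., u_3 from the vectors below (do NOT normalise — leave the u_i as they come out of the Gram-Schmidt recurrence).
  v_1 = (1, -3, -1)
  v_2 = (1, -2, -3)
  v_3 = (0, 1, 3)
Orthogonal basis:
  u_1 = (1, -3, -1)
  u_2 = (1/11, 8/11, -23/11)
  u_3 = (35/54, 5/27, 5/54)

Apply the Gram-Schmidt recurrence
  u_1 = v_1
  u_i = v_i − Σ_{j<i} ((v_i · u_j) / (u_j · u_j)) · u_j.

Step by step this gives:
  u_1 = (1, -3, -1)
  u_2 = (1/11, 8/11, -23/11)
  u_3 = (35/54, 5/27, 5/54)

Orthogonality check:
  u_2 · u_1 = 0 (should be 0)
  u_3 · u_1 = 0 (should be 0)
  u_3 · u_2 = 0 (should be 0)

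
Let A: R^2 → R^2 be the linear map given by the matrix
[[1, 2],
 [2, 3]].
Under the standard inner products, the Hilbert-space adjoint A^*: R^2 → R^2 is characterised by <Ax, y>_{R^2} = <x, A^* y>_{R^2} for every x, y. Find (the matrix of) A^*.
A^* = A^T =
[[1, 2],
 [2, 3]]

For real matrices with standard dot products, the defining identity <Ax, y> = <x, A^* y> gives (Ax)^T y = x^T (A^*) y, i.e. x^T A^T y = x^T (A^*) y. Since this holds for all x, y, we must have A^* = A^T. Therefore
A^* =
[[1, 2],
 [2, 3]].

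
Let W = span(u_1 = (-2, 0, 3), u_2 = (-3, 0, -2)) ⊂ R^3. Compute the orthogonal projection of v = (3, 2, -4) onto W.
proj_W(v) = (3, 0, -4)

Set up U = [u_1 | ... | u_2] ∈ R^(3×2). The projector onto W = col(U) is P = U (U^T U)^(-1) U^T.
Compute U^T U =
  [13, 0]
  [0, 13],
and U^T v = (-18, -1).
Solve U^T U · c = U^T v for the coefficients: c = (-18/13, -1/13). The projection is proj_W(v) = U c.
Check: (v - proj_W(v)) · u_1 = 0  (should be 0).
Check: (v - proj_W(v)) · u_2 = 0  (should be 0).
Result: proj_W(v) = (3, 0, -4).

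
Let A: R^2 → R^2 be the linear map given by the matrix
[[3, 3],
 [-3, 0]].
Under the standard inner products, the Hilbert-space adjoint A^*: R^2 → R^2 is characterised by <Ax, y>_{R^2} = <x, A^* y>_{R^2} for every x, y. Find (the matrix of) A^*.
A^* = A^T =
[[3, -3],
 [3, 0]]

For real matrices with standard dot products, the defining identity <Ax, y> = <x, A^* y> gives (Ax)^T y = x^T (A^*) y, i.e. x^T A^T y = x^T (A^*) y. Since this holds for all x, y, we must have A^* = A^T. Therefore
A^* =
[[3, -3],
 [3, 0]].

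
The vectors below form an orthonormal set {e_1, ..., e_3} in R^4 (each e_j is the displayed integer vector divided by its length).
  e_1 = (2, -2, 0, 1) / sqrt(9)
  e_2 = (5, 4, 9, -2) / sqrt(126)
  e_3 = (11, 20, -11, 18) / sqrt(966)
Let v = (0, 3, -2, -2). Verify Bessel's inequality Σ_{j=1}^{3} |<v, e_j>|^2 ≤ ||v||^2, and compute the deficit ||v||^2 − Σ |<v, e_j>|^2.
Σ |<v, e_j>|^2 = 28/3; ||v||^2 = 17; deficit = 23/3

Write each e_j = u_j / sqrt(<u_j, u_j>) where u_j is the displayed integer vector. Then <v, e_j> = <v, u_j> / sqrt(<u_j, u_j>), so |<v, e_j>|^2 = <v, u_j>^2 / <u_j, u_j>.
Coefficients: <v, e_1> = -8/sqrt(9), <v, e_2> = -2/sqrt(126), <v, e_3> = 46/sqrt(966).
Square and sum: Σ |<v, e_j>|^2 = 28/3.
Compute ||v||^2 = v·v = 17.
Deficit = 17 − 28/3 = 23/3 ≥ 0, confirming Bessel's inequality. (The deficit equals ||v − Σ <v,e_j> e_j||^2, the squared distance from v to span{e_j}.)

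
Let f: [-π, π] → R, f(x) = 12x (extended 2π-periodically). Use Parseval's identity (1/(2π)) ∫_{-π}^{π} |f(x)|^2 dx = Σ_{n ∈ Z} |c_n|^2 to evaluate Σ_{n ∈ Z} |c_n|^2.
Σ |c_n|^2 = 48π^2

Expand and integrate term by term over [-π, π]:
  ∫ (12x)^2 dx = 144·(2π^3/3); ∫ 2·12·(0)·x dx = 0 (odd integrand); ∫ 0^2 dx = 0·2π.
So (1/(2π)) ∫_{-π}^{π} (12x)^2 dx = 144π^2/3 + 0 = 48π^2.
Parseval ⇒ Σ |c_n|^2 = 48π^2.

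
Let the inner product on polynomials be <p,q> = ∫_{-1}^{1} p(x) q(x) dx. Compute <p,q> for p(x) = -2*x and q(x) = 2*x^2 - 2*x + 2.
<p,q> = 8/3

Expand the product: p(x)·q(x) = -4*x^3 + 4*x^2 - 4*x.
∫_{-1}^{1} of each monomial x^k gives [2/(k+1) if k even, 0 if k odd]. Integrating term-by-term (or equivalently evaluating the antiderivative F(x) = -x^4 + 4*x^3/3 - 2*x^2 at the endpoints):
  F(1) − F(−1) = -5/3 − (-13/3) = 8/3.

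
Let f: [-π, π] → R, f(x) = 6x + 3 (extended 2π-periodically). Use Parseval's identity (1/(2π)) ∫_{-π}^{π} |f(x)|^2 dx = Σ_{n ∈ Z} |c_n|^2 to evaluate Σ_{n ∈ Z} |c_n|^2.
Σ |c_n|^2 = 12π^2 + 9

Expand and integrate term by term over [-π, π]:
  ∫ (6x)^2 dx = 36·(2π^3/3); ∫ 2·6·(3)·x dx = 0 (odd integrand); ∫ 3^2 dx = 9·2π.
So (1/(2π)) ∫_{-π}^{π} (6x + 3)^2 dx = 36π^2/3 + 9 = 12π^2 + 9.
Parseval ⇒ Σ |c_n|^2 = 12π^2 + 9.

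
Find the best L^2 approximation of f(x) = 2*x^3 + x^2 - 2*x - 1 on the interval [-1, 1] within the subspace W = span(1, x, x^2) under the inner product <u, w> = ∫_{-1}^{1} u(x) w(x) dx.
g(x) = x^2 - 4*x/5 - 1

The best approximation g ∈ W is the orthogonal projection of f onto W. Writing g = a_0 + a_1 x + a_2 x^2, the coefficients solve the normal equations G · a = b where
  G_{ij} = <φ_i, φ_j> and b_i = <f, φ_i>, with φ_0 = 1, φ_1 = x, φ_2 = x^2.
G =
  [2, 0, 2/3]
  [0, 2/3, 0]
  [2/3, 0, 2/5],
b = (-4/3, -8/15, -4/15).
Solving gives a_0 = -1, a_1 = -4/5, a_2 = 1, so
  g(x) = x^2 - 4*x/5 - 1.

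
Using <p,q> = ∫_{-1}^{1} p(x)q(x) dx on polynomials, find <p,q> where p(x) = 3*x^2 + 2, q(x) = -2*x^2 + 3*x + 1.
<p,q> = 14/15

Expand the product: p(x)·q(x) = -6*x^4 + 9*x^3 - x^2 + 6*x + 2.
∫_{-1}^{1} of each monomial x^k gives [2/(k+1) if k even, 0 if k odd]. Integrating term-by-term (or equivalently evaluating the antiderivative F(x) = -6*x^5/5 + 9*x^4/4 - x^3/3 + 3*x^2 + 2*x at the endpoints):
  F(1) − F(−1) = 343/60 − (287/60) = 14/15.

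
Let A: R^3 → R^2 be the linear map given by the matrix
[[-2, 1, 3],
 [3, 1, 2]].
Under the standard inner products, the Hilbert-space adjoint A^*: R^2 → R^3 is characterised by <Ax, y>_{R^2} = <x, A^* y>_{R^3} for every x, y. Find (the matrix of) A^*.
A^* = A^T =
[[-2, 3],
 [1, 1],
 [3, 2]]

For real matrices with standard dot products, the defining identity <Ax, y> = <x, A^* y> gives (Ax)^T y = x^T (A^*) y, i.e. x^T A^T y = x^T (A^*) y. Since this holds for all x, y, we must have A^* = A^T. Therefore
A^* =
[[-2, 3],
 [1, 1],
 [3, 2]].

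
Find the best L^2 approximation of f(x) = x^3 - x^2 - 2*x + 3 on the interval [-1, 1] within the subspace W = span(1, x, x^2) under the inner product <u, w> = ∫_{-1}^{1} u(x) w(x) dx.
g(x) = -x^2 - 7*x/5 + 3

The best approximation g ∈ W is the orthogonal projection of f onto W. Writing g = a_0 + a_1 x + a_2 x^2, the coefficients solve the normal equations G · a = b where
  G_{ij} = <φ_i, φ_j> and b_i = <f, φ_i>, with φ_0 = 1, φ_1 = x, φ_2 = x^2.
G =
  [2, 0, 2/3]
  [0, 2/3, 0]
  [2/3, 0, 2/5],
b = (16/3, -14/15, 8/5).
Solving gives a_0 = 3, a_1 = -7/5, a_2 = -1, so
  g(x) = -x^2 - 7*x/5 + 3.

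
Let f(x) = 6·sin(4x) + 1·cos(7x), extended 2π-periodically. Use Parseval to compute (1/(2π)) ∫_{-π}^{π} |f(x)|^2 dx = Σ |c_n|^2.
Σ |c_n|^2 = 37/2

Expand |f|^2 and use orthogonality of {sin(nx), cos(mx)} on [-π, π]:
  ∫_{-π}^{π} sin(nx)^2 dx = π, ∫ cos(mx)^2 dx = π, and cross terms integrate to 0.
So ∫_{-π}^{π} f(x)^2 dx = 6^2 · π + 1^2 · π = (36 + 1)π.
Divide by 2π: (36 + 1)/2 = 37/2.
By Parseval, this equals Σ |c_n|^2.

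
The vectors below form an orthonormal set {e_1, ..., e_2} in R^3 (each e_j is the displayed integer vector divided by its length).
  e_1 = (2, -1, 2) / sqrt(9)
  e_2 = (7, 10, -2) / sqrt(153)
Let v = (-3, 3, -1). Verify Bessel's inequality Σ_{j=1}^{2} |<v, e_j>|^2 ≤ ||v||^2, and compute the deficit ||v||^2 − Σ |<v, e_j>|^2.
Σ |<v, e_j>|^2 = 242/17; ||v||^2 = 19; deficit = 81/17

Write each e_j = u_j / sqrt(<u_j, u_j>) where u_j is the displayed integer vector. Then <v, e_j> = <v, u_j> / sqrt(<u_j, u_j>), so |<v, e_j>|^2 = <v, u_j>^2 / <u_j, u_j>.
Coefficients: <v, e_1> = -11/sqrt(9), <v, e_2> = 11/sqrt(153).
Square and sum: Σ |<v, e_j>|^2 = 242/17.
Compute ||v||^2 = v·v = 19.
Deficit = 19 − 242/17 = 81/17 ≥ 0, confirming Bessel's inequality. (The deficit equals ||v − Σ <v,e_j> e_j||^2, the squared distance from v to span{e_j}.)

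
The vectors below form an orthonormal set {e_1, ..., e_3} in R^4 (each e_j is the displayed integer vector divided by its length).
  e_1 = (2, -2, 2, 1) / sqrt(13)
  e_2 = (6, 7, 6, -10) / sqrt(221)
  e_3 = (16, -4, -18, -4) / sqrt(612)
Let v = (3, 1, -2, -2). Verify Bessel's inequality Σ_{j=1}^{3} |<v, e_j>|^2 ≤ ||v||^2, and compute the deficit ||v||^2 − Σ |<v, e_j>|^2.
Σ |<v, e_j>|^2 = 161/9; ||v||^2 = 18; deficit = 1/9

Write each e_j = u_j / sqrt(<u_j, u_j>) where u_j is the displayed integer vector. Then <v, e_j> = <v, u_j> / sqrt(<u_j, u_j>), so |<v, e_j>|^2 = <v, u_j>^2 / <u_j, u_j>.
Coefficients: <v, e_1> = -2/sqrt(13), <v, e_2> = 33/sqrt(221), <v, e_3> = 88/sqrt(612).
Square and sum: Σ |<v, e_j>|^2 = 161/9.
Compute ||v||^2 = v·v = 18.
Deficit = 18 − 161/9 = 1/9 ≥ 0, confirming Bessel's inequality. (The deficit equals ||v − Σ <v,e_j> e_j||^2, the squared distance from v to span{e_j}.)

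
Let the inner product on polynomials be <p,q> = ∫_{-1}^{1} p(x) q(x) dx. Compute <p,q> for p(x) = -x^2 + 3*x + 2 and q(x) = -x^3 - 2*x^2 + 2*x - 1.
<p,q> = -12/5

Expand the product: p(x)·q(x) = x^5 - x^4 - 10*x^3 + 3*x^2 + x - 2.
∫_{-1}^{1} of each monomial x^k gives [2/(k+1) if k even, 0 if k odd]. Integrating term-by-term (or equivalently evaluating the antiderivative F(x) = x^6/6 - x^5/5 - 5*x^4/2 + x^3 + x^2/2 - 2*x at the endpoints):
  F(1) − F(−1) = -91/30 − (-19/30) = -12/5.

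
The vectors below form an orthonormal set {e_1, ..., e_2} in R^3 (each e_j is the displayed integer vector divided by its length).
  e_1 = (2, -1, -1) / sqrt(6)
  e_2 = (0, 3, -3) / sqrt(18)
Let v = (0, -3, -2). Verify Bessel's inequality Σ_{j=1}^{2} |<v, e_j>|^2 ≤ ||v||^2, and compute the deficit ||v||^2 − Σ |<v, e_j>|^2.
Σ |<v, e_j>|^2 = 14/3; ||v||^2 = 13; deficit = 25/3

Write each e_j = u_j / sqrt(<u_j, u_j>) where u_j is the displayed integer vector. Then <v, e_j> = <v, u_j> / sqrt(<u_j, u_j>), so |<v, e_j>|^2 = <v, u_j>^2 / <u_j, u_j>.
Coefficients: <v, e_1> = 5/sqrt(6), <v, e_2> = -3/sqrt(18).
Square and sum: Σ |<v, e_j>|^2 = 14/3.
Compute ||v||^2 = v·v = 13.
Deficit = 13 − 14/3 = 25/3 ≥ 0, confirming Bessel's inequality. (The deficit equals ||v − Σ <v,e_j> e_j||^2, the squared distance from v to span{e_j}.)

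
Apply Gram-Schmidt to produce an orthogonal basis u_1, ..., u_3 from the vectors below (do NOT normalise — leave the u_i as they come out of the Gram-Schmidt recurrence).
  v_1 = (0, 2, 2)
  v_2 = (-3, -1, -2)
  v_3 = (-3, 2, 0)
Orthogonal basis:
  u_1 = (0, 2, 2)
  u_2 = (-3, 1/2, -1/2)
  u_3 = (3/19, 9/19, -9/19)

Apply the Gram-Schmidt recurrence
  u_1 = v_1
  u_i = v_i − Σ_{j<i} ((v_i · u_j) / (u_j · u_j)) · u_j.

Step by step this gives:
  u_1 = (0, 2, 2)
  u_2 = (-3, 1/2, -1/2)
  u_3 = (3/19, 9/19, -9/19)

Orthogonality check:
  u_2 · u_1 = 0 (should be 0)
  u_3 · u_1 = 0 (should be 0)
  u_3 · u_2 = 0 (should be 0)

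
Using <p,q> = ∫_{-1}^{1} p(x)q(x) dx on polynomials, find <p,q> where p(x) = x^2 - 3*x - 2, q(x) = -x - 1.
<p,q> = 16/3

Expand the product: p(x)·q(x) = -x^3 + 2*x^2 + 5*x + 2.
∫_{-1}^{1} of each monomial x^k gives [2/(k+1) if k even, 0 if k odd]. Integrating term-by-term (or equivalently evaluating the antiderivative F(x) = -x^4/4 + 2*x^3/3 + 5*x^2/2 + 2*x at the endpoints):
  F(1) − F(−1) = 59/12 − (-5/12) = 16/3.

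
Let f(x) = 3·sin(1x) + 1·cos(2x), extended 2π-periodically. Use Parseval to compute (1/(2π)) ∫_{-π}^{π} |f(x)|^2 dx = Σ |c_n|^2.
Σ |c_n|^2 = 5

Expand |f|^2 and use orthogonality of {sin(nx), cos(mx)} on [-π, π]:
  ∫_{-π}^{π} sin(nx)^2 dx = π, ∫ cos(mx)^2 dx = π, and cross terms integrate to 0.
So ∫_{-π}^{π} f(x)^2 dx = 3^2 · π + 1^2 · π = (9 + 1)π.
Divide by 2π: (9 + 1)/2 = 5.
By Parseval, this equals Σ |c_n|^2.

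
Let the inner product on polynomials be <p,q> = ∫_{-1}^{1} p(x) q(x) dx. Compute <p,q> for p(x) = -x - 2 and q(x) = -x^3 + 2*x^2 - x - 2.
<p,q> = 32/5

Expand the product: p(x)·q(x) = x^4 - 3*x^2 + 4*x + 4.
∫_{-1}^{1} of each monomial x^k gives [2/(k+1) if k even, 0 if k odd]. Integrating term-by-term (or equivalently evaluating the antiderivative F(x) = x^5/5 - x^3 + 2*x^2 + 4*x at the endpoints):
  F(1) − F(−1) = 26/5 − (-6/5) = 32/5.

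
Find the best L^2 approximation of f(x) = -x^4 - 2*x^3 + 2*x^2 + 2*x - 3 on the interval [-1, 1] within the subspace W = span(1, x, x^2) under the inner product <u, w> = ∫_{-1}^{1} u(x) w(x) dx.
g(x) = 8*x^2/7 + 4*x/5 - 102/35

The best approximation g ∈ W is the orthogonal projection of f onto W. Writing g = a_0 + a_1 x + a_2 x^2, the coefficients solve the normal equations G · a = b where
  G_{ij} = <φ_i, φ_j> and b_i = <f, φ_i>, with φ_0 = 1, φ_1 = x, φ_2 = x^2.
G =
  [2, 0, 2/3]
  [0, 2/3, 0]
  [2/3, 0, 2/5],
b = (-76/15, 8/15, -52/35).
Solving gives a_0 = -102/35, a_1 = 4/5, a_2 = 8/7, so
  g(x) = 8*x^2/7 + 4*x/5 - 102/35.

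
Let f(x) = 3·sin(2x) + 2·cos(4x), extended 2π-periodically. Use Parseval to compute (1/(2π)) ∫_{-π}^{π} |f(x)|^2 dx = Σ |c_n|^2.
Σ |c_n|^2 = 13/2

Expand |f|^2 and use orthogonality of {sin(nx), cos(mx)} on [-π, π]:
  ∫_{-π}^{π} sin(nx)^2 dx = π, ∫ cos(mx)^2 dx = π, and cross terms integrate to 0.
So ∫_{-π}^{π} f(x)^2 dx = 3^2 · π + 2^2 · π = (9 + 4)π.
Divide by 2π: (9 + 4)/2 = 13/2.
By Parseval, this equals Σ |c_n|^2.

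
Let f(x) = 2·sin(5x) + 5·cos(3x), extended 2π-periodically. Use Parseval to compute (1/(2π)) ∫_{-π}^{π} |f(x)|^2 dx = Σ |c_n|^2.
Σ |c_n|^2 = 29/2

Expand |f|^2 and use orthogonality of {sin(nx), cos(mx)} on [-π, π]:
  ∫_{-π}^{π} sin(nx)^2 dx = π, ∫ cos(mx)^2 dx = π, and cross terms integrate to 0.
So ∫_{-π}^{π} f(x)^2 dx = 2^2 · π + 5^2 · π = (4 + 25)π.
Divide by 2π: (4 + 25)/2 = 29/2.
By Parseval, this equals Σ |c_n|^2.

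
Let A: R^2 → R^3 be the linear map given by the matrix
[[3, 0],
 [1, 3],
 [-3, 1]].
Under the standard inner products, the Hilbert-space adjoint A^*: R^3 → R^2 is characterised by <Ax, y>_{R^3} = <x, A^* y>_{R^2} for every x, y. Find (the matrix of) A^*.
A^* = A^T =
[[3, 1, -3],
 [0, 3, 1]]

For real matrices with standard dot products, the defining identity <Ax, y> = <x, A^* y> gives (Ax)^T y = x^T (A^*) y, i.e. x^T A^T y = x^T (A^*) y. Since this holds for all x, y, we must have A^* = A^T. Therefore
A^* =
[[3, 1, -3],
 [0, 3, 1]].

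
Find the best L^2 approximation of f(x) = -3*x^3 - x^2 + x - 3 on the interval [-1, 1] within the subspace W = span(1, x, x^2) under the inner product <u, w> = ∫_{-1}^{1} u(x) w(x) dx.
g(x) = -x^2 - 4*x/5 - 3

The best approximation g ∈ W is the orthogonal projection of f onto W. Writing g = a_0 + a_1 x + a_2 x^2, the coefficients solve the normal equations G · a = b where
  G_{ij} = <φ_i, φ_j> and b_i = <f, φ_i>, with φ_0 = 1, φ_1 = x, φ_2 = x^2.
G =
  [2, 0, 2/3]
  [0, 2/3, 0]
  [2/3, 0, 2/5],
b = (-20/3, -8/15, -12/5).
Solving gives a_0 = -3, a_1 = -4/5, a_2 = -1, so
  g(x) = -x^2 - 4*x/5 - 3.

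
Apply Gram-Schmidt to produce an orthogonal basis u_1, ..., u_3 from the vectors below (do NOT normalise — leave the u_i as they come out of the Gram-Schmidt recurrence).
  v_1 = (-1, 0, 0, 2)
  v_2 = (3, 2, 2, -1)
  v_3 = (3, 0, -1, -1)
Orthogonal basis:
  u_1 = (-1, 0, 0, 2)
  u_2 = (2, 2, 2, 1)
  u_3 = (20/13, -6/13, -19/13, 10/13)

Apply the Gram-Schmidt recurrence
  u_1 = v_1
  u_i = v_i − Σ_{j<i} ((v_i · u_j) / (u_j · u_j)) · u_j.

Step by step this gives:
  u_1 = (-1, 0, 0, 2)
  u_2 = (2, 2, 2, 1)
  u_3 = (20/13, -6/13, -19/13, 10/13)

Orthogonality check:
  u_2 · u_1 = 0 (should be 0)
  u_3 · u_1 = 0 (should be 0)
  u_3 · u_2 = 0 (should be 0)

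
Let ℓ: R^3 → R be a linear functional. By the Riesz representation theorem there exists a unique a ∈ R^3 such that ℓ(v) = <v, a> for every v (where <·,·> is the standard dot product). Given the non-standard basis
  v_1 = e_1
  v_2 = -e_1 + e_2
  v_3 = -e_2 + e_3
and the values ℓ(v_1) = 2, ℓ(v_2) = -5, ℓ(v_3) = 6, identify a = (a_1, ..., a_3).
a = (2, -3, 3)

Write a = (a_1, ..., a_3) in the standard basis. For each basis vector v_i, ℓ(v_i) = <v_i, a> is a linear equation in the a_j's. Collect the n equations into a matrix system V a = ℓ, where row i of V is v_i (expressed in the standard basis). Since V is invertible (lower-triangular with 1s on the diagonal, up to permutation), solve by back-substitution:
  V =
[[1, 0, 0],
 [-1, 1, 0],
 [0, -1, 1]]
  V a = (2, -5, 6)
Solving gives a = (2, -3, 3).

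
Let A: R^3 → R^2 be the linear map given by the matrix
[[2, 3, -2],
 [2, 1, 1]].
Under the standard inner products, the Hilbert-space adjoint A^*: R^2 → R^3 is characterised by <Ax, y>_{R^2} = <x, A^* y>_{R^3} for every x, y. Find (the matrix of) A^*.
A^* = A^T =
[[2, 2],
 [3, 1],
 [-2, 1]]

For real matrices with standard dot products, the defining identity <Ax, y> = <x, A^* y> gives (Ax)^T y = x^T (A^*) y, i.e. x^T A^T y = x^T (A^*) y. Since this holds for all x, y, we must have A^* = A^T. Therefore
A^* =
[[2, 2],
 [3, 1],
 [-2, 1]].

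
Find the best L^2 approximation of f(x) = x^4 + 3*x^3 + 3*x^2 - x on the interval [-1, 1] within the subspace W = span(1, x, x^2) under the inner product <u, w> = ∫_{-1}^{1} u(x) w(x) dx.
g(x) = 27*x^2/7 + 4*x/5 - 3/35

The best approximation g ∈ W is the orthogonal projection of f onto W. Writing g = a_0 + a_1 x + a_2 x^2, the coefficients solve the normal equations G · a = b where
  G_{ij} = <φ_i, φ_j> and b_i = <f, φ_i>, with φ_0 = 1, φ_1 = x, φ_2 = x^2.
G =
  [2, 0, 2/3]
  [0, 2/3, 0]
  [2/3, 0, 2/5],
b = (12/5, 8/15, 52/35).
Solving gives a_0 = -3/35, a_1 = 4/5, a_2 = 27/7, so
  g(x) = 27*x^2/7 + 4*x/5 - 3/35.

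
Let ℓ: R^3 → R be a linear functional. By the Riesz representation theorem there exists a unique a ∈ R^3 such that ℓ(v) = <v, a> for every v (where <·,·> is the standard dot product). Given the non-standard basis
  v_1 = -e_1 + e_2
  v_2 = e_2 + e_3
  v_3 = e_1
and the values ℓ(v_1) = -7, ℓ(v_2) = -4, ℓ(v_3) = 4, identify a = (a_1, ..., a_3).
a = (4, -3, -1)

Write a = (a_1, ..., a_3) in the standard basis. For each basis vector v_i, ℓ(v_i) = <v_i, a> is a linear equation in the a_j's. Collect the n equations into a matrix system V a = ℓ, where row i of V is v_i (expressed in the standard basis). Since V is invertible (lower-triangular with 1s on the diagonal, up to permutation), solve by back-substitution:
  V =
[[-1, 1, 0],
 [0, 1, 1],
 [1, 0, 0]]
  V a = (-7, -4, 4)
Solving gives a = (4, -3, -1).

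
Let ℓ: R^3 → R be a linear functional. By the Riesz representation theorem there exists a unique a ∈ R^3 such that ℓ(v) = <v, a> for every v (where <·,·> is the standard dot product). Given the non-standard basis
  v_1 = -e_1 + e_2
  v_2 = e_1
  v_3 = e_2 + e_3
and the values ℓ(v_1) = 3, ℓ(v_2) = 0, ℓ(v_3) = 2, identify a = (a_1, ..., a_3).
a = (0, 3, -1)

Write a = (a_1, ..., a_3) in the standard basis. For each basis vector v_i, ℓ(v_i) = <v_i, a> is a linear equation in the a_j's. Collect the n equations into a matrix system V a = ℓ, where row i of V is v_i (expressed in the standard basis). Since V is invertible (lower-triangular with 1s on the diagonal, up to permutation), solve by back-substitution:
  V =
[[-1, 1, 0],
 [1, 0, 0],
 [0, 1, 1]]
  V a = (3, 0, 2)
Solving gives a = (0, 3, -1).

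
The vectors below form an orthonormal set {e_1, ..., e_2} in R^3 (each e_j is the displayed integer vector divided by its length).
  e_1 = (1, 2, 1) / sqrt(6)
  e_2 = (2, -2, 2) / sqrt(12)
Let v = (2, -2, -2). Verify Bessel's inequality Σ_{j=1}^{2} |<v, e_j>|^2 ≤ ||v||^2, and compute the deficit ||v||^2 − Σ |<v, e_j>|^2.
Σ |<v, e_j>|^2 = 4; ||v||^2 = 12; deficit = 8

Write each e_j = u_j / sqrt(<u_j, u_j>) where u_j is the displayed integer vector. Then <v, e_j> = <v, u_j> / sqrt(<u_j, u_j>), so |<v, e_j>|^2 = <v, u_j>^2 / <u_j, u_j>.
Coefficients: <v, e_1> = -4/sqrt(6), <v, e_2> = 4/sqrt(12).
Square and sum: Σ |<v, e_j>|^2 = 4.
Compute ||v||^2 = v·v = 12.
Deficit = 12 − 4 = 8 ≥ 0, confirming Bessel's inequality. (The deficit equals ||v − Σ <v,e_j> e_j||^2, the squared distance from v to span{e_j}.)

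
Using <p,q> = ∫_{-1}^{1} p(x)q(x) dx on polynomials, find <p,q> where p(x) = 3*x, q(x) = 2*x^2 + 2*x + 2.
<p,q> = 4

Expand the product: p(x)·q(x) = 6*x^3 + 6*x^2 + 6*x.
∫_{-1}^{1} of each monomial x^k gives [2/(k+1) if k even, 0 if k odd]. Integrating term-by-term (or equivalently evaluating the antiderivative F(x) = 3*x^4/2 + 2*x^3 + 3*x^2 at the endpoints):
  F(1) − F(−1) = 13/2 − (5/2) = 4.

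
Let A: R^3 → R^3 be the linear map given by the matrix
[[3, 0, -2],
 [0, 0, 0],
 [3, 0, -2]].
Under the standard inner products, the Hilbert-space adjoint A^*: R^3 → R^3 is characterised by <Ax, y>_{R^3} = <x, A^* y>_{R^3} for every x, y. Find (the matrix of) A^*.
A^* = A^T =
[[3, 0, 3],
 [0, 0, 0],
 [-2, 0, -2]]

For real matrices with standard dot products, the defining identity <Ax, y> = <x, A^* y> gives (Ax)^T y = x^T (A^*) y, i.e. x^T A^T y = x^T (A^*) y. Since this holds for all x, y, we must have A^* = A^T. Therefore
A^* =
[[3, 0, 3],
 [0, 0, 0],
 [-2, 0, -2]].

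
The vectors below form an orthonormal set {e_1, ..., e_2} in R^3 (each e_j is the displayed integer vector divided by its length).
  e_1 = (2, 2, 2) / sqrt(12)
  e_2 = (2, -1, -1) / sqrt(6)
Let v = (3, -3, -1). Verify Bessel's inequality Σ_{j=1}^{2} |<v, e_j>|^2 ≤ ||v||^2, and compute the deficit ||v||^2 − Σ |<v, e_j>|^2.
Σ |<v, e_j>|^2 = 17; ||v||^2 = 19; deficit = 2

Write each e_j = u_j / sqrt(<u_j, u_j>) where u_j is the displayed integer vector. Then <v, e_j> = <v, u_j> / sqrt(<u_j, u_j>), so |<v, e_j>|^2 = <v, u_j>^2 / <u_j, u_j>.
Coefficients: <v, e_1> = -2/sqrt(12), <v, e_2> = 10/sqrt(6).
Square and sum: Σ |<v, e_j>|^2 = 17.
Compute ||v||^2 = v·v = 19.
Deficit = 19 − 17 = 2 ≥ 0, confirming Bessel's inequality. (The deficit equals ||v − Σ <v,e_j> e_j||^2, the squared distance from v to span{e_j}.)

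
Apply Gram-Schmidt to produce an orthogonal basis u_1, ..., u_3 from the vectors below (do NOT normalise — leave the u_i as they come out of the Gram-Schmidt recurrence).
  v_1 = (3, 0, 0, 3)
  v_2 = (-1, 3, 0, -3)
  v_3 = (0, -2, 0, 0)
Orthogonal basis:
  u_1 = (3, 0, 0, 3)
  u_2 = (1, 3, 0, -1)
  u_3 = (6/11, -4/11, 0, -6/11)

Apply the Gram-Schmidt recurrence
  u_1 = v_1
  u_i = v_i − Σ_{j<i} ((v_i · u_j) / (u_j · u_j)) · u_j.

Step by step this gives:
  u_1 = (3, 0, 0, 3)
  u_2 = (1, 3, 0, -1)
  u_3 = (6/11, -4/11, 0, -6/11)

Orthogonality check:
  u_2 · u_1 = 0 (should be 0)
  u_3 · u_1 = 0 (should be 0)
  u_3 · u_2 = 0 (should be 0)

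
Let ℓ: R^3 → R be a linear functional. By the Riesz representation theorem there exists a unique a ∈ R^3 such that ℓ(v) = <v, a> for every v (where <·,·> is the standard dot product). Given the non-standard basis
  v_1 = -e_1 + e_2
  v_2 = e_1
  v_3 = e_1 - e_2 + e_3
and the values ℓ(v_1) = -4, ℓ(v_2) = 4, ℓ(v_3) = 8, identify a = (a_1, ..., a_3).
a = (4, 0, 4)

Write a = (a_1, ..., a_3) in the standard basis. For each basis vector v_i, ℓ(v_i) = <v_i, a> is a linear equation in the a_j's. Collect the n equations into a matrix system V a = ℓ, where row i of V is v_i (expressed in the standard basis). Since V is invertible (lower-triangular with 1s on the diagonal, up to permutation), solve by back-substitution:
  V =
[[-1, 1, 0],
 [1, 0, 0],
 [1, -1, 1]]
  V a = (-4, 4, 8)
Solving gives a = (4, 0, 4).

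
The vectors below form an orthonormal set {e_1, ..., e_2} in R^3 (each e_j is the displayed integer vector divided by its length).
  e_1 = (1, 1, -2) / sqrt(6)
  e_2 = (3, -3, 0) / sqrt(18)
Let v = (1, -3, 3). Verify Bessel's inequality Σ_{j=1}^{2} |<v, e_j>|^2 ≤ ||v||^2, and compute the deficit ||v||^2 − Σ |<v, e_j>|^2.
Σ |<v, e_j>|^2 = 56/3; ||v||^2 = 19; deficit = 1/3

Write each e_j = u_j / sqrt(<u_j, u_j>) where u_j is the displayed integer vector. Then <v, e_j> = <v, u_j> / sqrt(<u_j, u_j>), so |<v, e_j>|^2 = <v, u_j>^2 / <u_j, u_j>.
Coefficients: <v, e_1> = -8/sqrt(6), <v, e_2> = 12/sqrt(18).
Square and sum: Σ |<v, e_j>|^2 = 56/3.
Compute ||v||^2 = v·v = 19.
Deficit = 19 − 56/3 = 1/3 ≥ 0, confirming Bessel's inequality. (The deficit equals ||v − Σ <v,e_j> e_j||^2, the squared distance from v to span{e_j}.)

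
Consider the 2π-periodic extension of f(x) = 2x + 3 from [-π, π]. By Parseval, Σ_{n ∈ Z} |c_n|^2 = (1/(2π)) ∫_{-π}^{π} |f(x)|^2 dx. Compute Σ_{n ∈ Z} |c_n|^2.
Σ |c_n|^2 = 4π^2/3 + 9

Expand and integrate term by term over [-π, π]:
  ∫ (2x)^2 dx = 4·(2π^3/3); ∫ 2·2·(3)·x dx = 0 (odd integrand); ∫ 3^2 dx = 9·2π.
So (1/(2π)) ∫_{-π}^{π} (2x + 3)^2 dx = 4π^2/3 + 9 = 4π^2/3 + 9.
Parseval ⇒ Σ |c_n|^2 = 4π^2/3 + 9.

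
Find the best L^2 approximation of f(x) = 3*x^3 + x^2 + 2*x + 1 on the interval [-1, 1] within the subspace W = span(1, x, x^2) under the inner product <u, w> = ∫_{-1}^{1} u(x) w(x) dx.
g(x) = x^2 + 19*x/5 + 1

The best approximation g ∈ W is the orthogonal projection of f onto W. Writing g = a_0 + a_1 x + a_2 x^2, the coefficients solve the normal equations G · a = b where
  G_{ij} = <φ_i, φ_j> and b_i = <f, φ_i>, with φ_0 = 1, φ_1 = x, φ_2 = x^2.
G =
  [2, 0, 2/3]
  [0, 2/3, 0]
  [2/3, 0, 2/5],
b = (8/3, 38/15, 16/15).
Solving gives a_0 = 1, a_1 = 19/5, a_2 = 1, so
  g(x) = x^2 + 19*x/5 + 1.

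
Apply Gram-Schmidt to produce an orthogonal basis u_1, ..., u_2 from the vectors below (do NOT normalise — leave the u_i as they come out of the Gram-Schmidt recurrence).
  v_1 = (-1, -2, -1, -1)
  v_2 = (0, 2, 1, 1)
Orthogonal basis:
  u_1 = (-1, -2, -1, -1)
  u_2 = (-6/7, 2/7, 1/7, 1/7)

Apply the Gram-Schmidt recurrence
  u_1 = v_1
  u_i = v_i − Σ_{j<i} ((v_i · u_j) / (u_j · u_j)) · u_j.

Step by step this gives:
  u_1 = (-1, -2, -1, -1)
  u_2 = (-6/7, 2/7, 1/7, 1/7)

Orthogonality check:
  u_2 · u_1 = 0 (should be 0)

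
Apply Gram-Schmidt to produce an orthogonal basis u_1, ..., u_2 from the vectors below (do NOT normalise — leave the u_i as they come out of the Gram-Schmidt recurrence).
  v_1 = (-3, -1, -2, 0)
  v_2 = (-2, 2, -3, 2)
Orthogonal basis:
  u_1 = (-3, -1, -2, 0)
  u_2 = (1/7, 19/7, -11/7, 2)

Apply the Gram-Schmidt recurrence
  u_1 = v_1
  u_i = v_i − Σ_{j<i} ((v_i · u_j) / (u_j · u_j)) · u_j.

Step by step this gives:
  u_1 = (-3, -1, -2, 0)
  u_2 = (1/7, 19/7, -11/7, 2)

Orthogonality check:
  u_2 · u_1 = 0 (should be 0)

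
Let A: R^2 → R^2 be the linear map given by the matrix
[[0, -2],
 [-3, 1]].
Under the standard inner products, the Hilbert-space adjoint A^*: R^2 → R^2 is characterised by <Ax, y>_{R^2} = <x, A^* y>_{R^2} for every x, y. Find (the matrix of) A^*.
A^* = A^T =
[[0, -3],
 [-2, 1]]

For real matrices with standard dot products, the defining identity <Ax, y> = <x, A^* y> gives (Ax)^T y = x^T (A^*) y, i.e. x^T A^T y = x^T (A^*) y. Since this holds for all x, y, we must have A^* = A^T. Therefore
A^* =
[[0, -3],
 [-2, 1]].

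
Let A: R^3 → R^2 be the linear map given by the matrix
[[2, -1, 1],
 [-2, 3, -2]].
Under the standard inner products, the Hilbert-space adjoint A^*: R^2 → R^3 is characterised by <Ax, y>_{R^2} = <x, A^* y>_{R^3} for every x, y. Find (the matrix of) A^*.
A^* = A^T =
[[2, -2],
 [-1, 3],
 [1, -2]]

For real matrices with standard dot products, the defining identity <Ax, y> = <x, A^* y> gives (Ax)^T y = x^T (A^*) y, i.e. x^T A^T y = x^T (A^*) y. Since this holds for all x, y, we must have A^* = A^T. Therefore
A^* =
[[2, -2],
 [-1, 3],
 [1, -2]].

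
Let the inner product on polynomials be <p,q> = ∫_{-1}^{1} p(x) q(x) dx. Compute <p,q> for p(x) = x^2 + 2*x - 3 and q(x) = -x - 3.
<p,q> = 44/3

Expand the product: p(x)·q(x) = -x^3 - 5*x^2 - 3*x + 9.
∫_{-1}^{1} of each monomial x^k gives [2/(k+1) if k even, 0 if k odd]. Integrating term-by-term (or equivalently evaluating the antiderivative F(x) = -x^4/4 - 5*x^3/3 - 3*x^2/2 + 9*x at the endpoints):
  F(1) − F(−1) = 67/12 − (-109/12) = 44/3.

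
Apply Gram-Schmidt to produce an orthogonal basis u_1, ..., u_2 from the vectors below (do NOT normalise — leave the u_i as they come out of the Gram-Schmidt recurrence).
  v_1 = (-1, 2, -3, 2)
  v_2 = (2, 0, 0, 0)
Orthogonal basis:
  u_1 = (-1, 2, -3, 2)
  u_2 = (17/9, 2/9, -1/3, 2/9)

Apply the Gram-Schmidt recurrence
  u_1 = v_1
  u_i = v_i − Σ_{j<i} ((v_i · u_j) / (u_j · u_j)) · u_j.

Step by step this gives:
  u_1 = (-1, 2, -3, 2)
  u_2 = (17/9, 2/9, -1/3, 2/9)

Orthogonality check:
  u_2 · u_1 = 0 (should be 0)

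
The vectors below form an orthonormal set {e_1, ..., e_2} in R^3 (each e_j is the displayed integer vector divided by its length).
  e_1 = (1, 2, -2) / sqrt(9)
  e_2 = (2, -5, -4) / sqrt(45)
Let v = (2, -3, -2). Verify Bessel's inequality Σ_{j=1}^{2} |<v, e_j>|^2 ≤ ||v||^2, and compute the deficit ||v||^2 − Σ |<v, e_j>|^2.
Σ |<v, e_j>|^2 = 81/5; ||v||^2 = 17; deficit = 4/5

Write each e_j = u_j / sqrt(<u_j, u_j>) where u_j is the displayed integer vector. Then <v, e_j> = <v, u_j> / sqrt(<u_j, u_j>), so |<v, e_j>|^2 = <v, u_j>^2 / <u_j, u_j>.
Coefficients: <v, e_1> = 0/sqrt(9), <v, e_2> = 27/sqrt(45).
Square and sum: Σ |<v, e_j>|^2 = 81/5.
Compute ||v||^2 = v·v = 17.
Deficit = 17 − 81/5 = 4/5 ≥ 0, confirming Bessel's inequality. (The deficit equals ||v − Σ <v,e_j> e_j||^2, the squared distance from v to span{e_j}.)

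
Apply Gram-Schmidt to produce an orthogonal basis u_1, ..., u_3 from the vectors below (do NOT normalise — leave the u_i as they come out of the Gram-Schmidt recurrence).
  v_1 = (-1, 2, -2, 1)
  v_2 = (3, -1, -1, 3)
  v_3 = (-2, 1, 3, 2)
Orthogonal basis:
  u_1 = (-1, 2, -2, 1)
  u_2 = (3, -1, -1, 3)
  u_3 = (-7/5, 4/5, 14/5, 13/5)

Apply the Gram-Schmidt recurrence
  u_1 = v_1
  u_i = v_i − Σ_{j<i} ((v_i · u_j) / (u_j · u_j)) · u_j.

Step by step this gives:
  u_1 = (-1, 2, -2, 1)
  u_2 = (3, -1, -1, 3)
  u_3 = (-7/5, 4/5, 14/5, 13/5)

Orthogonality check:
  u_2 · u_1 = 0 (should be 0)
  u_3 · u_1 = 0 (should be 0)
  u_3 · u_2 = 0 (should be 0)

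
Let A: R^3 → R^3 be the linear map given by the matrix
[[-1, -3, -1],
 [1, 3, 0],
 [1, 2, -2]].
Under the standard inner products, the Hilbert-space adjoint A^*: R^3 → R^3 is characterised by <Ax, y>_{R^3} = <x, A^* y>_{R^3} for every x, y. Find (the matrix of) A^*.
A^* = A^T =
[[-1, 1, 1],
 [-3, 3, 2],
 [-1, 0, -2]]

For real matrices with standard dot products, the defining identity <Ax, y> = <x, A^* y> gives (Ax)^T y = x^T (A^*) y, i.e. x^T A^T y = x^T (A^*) y. Since this holds for all x, y, we must have A^* = A^T. Therefore
A^* =
[[-1, 1, 1],
 [-3, 3, 2],
 [-1, 0, -2]].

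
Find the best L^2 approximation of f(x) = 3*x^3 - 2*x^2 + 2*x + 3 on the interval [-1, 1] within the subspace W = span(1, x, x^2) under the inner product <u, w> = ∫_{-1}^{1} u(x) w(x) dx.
g(x) = -2*x^2 + 19*x/5 + 3

The best approximation g ∈ W is the orthogonal projection of f onto W. Writing g = a_0 + a_1 x + a_2 x^2, the coefficients solve the normal equations G · a = b where
  G_{ij} = <φ_i, φ_j> and b_i = <f, φ_i>, with φ_0 = 1, φ_1 = x, φ_2 = x^2.
G =
  [2, 0, 2/3]
  [0, 2/3, 0]
  [2/3, 0, 2/5],
b = (14/3, 38/15, 6/5).
Solving gives a_0 = 3, a_1 = 19/5, a_2 = -2, so
  g(x) = -2*x^2 + 19*x/5 + 3.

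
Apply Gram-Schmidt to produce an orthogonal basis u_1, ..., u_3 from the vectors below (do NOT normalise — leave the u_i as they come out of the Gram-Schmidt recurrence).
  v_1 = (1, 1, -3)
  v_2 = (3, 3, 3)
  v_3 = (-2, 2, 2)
Orthogonal basis:
  u_1 = (1, 1, -3)
  u_2 = (36/11, 36/11, 24/11)
  u_3 = (-2, 2, 0)

Apply the Gram-Schmidt recurrence
  u_1 = v_1
  u_i = v_i − Σ_{j<i} ((v_i · u_j) / (u_j · u_j)) · u_j.

Step by step this gives:
  u_1 = (1, 1, -3)
  u_2 = (36/11, 36/11, 24/11)
  u_3 = (-2, 2, 0)

Orthogonality check:
  u_2 · u_1 = 0 (should be 0)
  u_3 · u_1 = 0 (should be 0)
  u_3 · u_2 = 0 (should be 0)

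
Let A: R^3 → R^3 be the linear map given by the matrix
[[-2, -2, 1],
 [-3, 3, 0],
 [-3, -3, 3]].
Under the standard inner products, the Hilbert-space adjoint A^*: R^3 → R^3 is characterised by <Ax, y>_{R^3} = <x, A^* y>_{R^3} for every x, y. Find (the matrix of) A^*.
A^* = A^T =
[[-2, -3, -3],
 [-2, 3, -3],
 [1, 0, 3]]

For real matrices with standard dot products, the defining identity <Ax, y> = <x, A^* y> gives (Ax)^T y = x^T (A^*) y, i.e. x^T A^T y = x^T (A^*) y. Since this holds for all x, y, we must have A^* = A^T. Therefore
A^* =
[[-2, -3, -3],
 [-2, 3, -3],
 [1, 0, 3]].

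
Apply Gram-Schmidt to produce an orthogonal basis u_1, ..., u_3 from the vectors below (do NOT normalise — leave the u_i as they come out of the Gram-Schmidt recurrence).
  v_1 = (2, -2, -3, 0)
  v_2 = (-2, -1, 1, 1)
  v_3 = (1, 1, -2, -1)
Orthogonal basis:
  u_1 = (2, -2, -3, 0)
  u_2 = (-24/17, -27/17, 2/17, 1)
  u_3 = (-37/47, 23/47, -40/47, -11/47)

Apply the Gram-Schmidt recurrence
  u_1 = v_1
  u_i = v_i − Σ_{j<i} ((v_i · u_j) / (u_j · u_j)) · u_j.

Step by step this gives:
  u_1 = (2, -2, -3, 0)
  u_2 = (-24/17, -27/17, 2/17, 1)
  u_3 = (-37/47, 23/47, -40/47, -11/47)

Orthogonality check:
  u_2 · u_1 = 0 (should be 0)
  u_3 · u_1 = 0 (should be 0)
  u_3 · u_2 = 0 (should be 0)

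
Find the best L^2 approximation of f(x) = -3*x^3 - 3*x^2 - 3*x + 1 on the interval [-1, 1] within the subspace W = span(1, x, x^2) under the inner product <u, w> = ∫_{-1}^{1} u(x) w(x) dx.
g(x) = -3*x^2 - 24*x/5 + 1

The best approximation g ∈ W is the orthogonal projection of f onto W. Writing g = a_0 + a_1 x + a_2 x^2, the coefficients solve the normal equations G · a = b where
  G_{ij} = <φ_i, φ_j> and b_i = <f, φ_i>, with φ_0 = 1, φ_1 = x, φ_2 = x^2.
G =
  [2, 0, 2/3]
  [0, 2/3, 0]
  [2/3, 0, 2/5],
b = (0, -16/5, -8/15).
Solving gives a_0 = 1, a_1 = -24/5, a_2 = -3, so
  g(x) = -3*x^2 - 24*x/5 + 1.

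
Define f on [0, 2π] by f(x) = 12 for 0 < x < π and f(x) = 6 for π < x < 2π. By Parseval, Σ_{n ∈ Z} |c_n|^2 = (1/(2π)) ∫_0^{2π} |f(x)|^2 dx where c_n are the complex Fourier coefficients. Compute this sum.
Σ |c_n|^2 = 90

Parseval equates the L^2 energy of f (normalised by 1/(2π)) with the ℓ^2 sum of its Fourier coefficients: (1/(2π)) ∫_0^{2π} |f|^2 = Σ |c_n|^2.
Compute the left side: (1/(2π)) [∫_0^π 12^2 dx + ∫_π^{2π} 6^2 dx] = (1/(2π)) · (144π + 36π) = (144 + 36)/2 = 90.
So Σ_{n ∈ Z} |c_n|^2 = 90.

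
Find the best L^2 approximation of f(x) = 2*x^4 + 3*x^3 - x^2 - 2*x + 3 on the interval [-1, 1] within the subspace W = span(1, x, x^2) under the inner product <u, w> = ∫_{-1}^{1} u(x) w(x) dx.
g(x) = 5*x^2/7 - x/5 + 99/35

The best approximation g ∈ W is the orthogonal projection of f onto W. Writing g = a_0 + a_1 x + a_2 x^2, the coefficients solve the normal equations G · a = b where
  G_{ij} = <φ_i, φ_j> and b_i = <f, φ_i>, with φ_0 = 1, φ_1 = x, φ_2 = x^2.
G =
  [2, 0, 2/3]
  [0, 2/3, 0]
  [2/3, 0, 2/5],
b = (92/15, -2/15, 76/35).
Solving gives a_0 = 99/35, a_1 = -1/5, a_2 = 5/7, so
  g(x) = 5*x^2/7 - x/5 + 99/35.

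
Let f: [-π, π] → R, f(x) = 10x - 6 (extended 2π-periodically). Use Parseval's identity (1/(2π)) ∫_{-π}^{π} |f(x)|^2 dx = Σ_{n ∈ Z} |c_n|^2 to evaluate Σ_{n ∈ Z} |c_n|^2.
Σ |c_n|^2 = 100π^2/3 + 36

Expand and integrate term by term over [-π, π]:
  ∫ (10x)^2 dx = 100·(2π^3/3); ∫ 2·10·(-6)·x dx = 0 (odd integrand); ∫ (-6)^2 dx = 36·2π.
So (1/(2π)) ∫_{-π}^{π} (10x - 6)^2 dx = 100π^2/3 + 36 = 100π^2/3 + 36.
Parseval ⇒ Σ |c_n|^2 = 100π^2/3 + 36.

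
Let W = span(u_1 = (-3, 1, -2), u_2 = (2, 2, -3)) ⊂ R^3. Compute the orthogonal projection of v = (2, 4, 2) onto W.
proj_W(v) = (89/39, 1/3, -10/39)

Set up U = [u_1 | ... | u_2] ∈ R^(3×2). The projector onto W = col(U) is P = U (U^T U)^(-1) U^T.
Compute U^T U =
  [14, 2]
  [2, 17],
and U^T v = (-6, 6).
Solve U^T U · c = U^T v for the coefficients: c = (-19/39, 16/39). The projection is proj_W(v) = U c.
Check: (v - proj_W(v)) · u_1 = 0  (should be 0).
Check: (v - proj_W(v)) · u_2 = 0  (should be 0).
Result: proj_W(v) = (89/39, 1/3, -10/39).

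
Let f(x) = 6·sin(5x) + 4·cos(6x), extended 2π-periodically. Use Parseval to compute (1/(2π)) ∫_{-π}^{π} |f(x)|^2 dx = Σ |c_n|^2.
Σ |c_n|^2 = 26

Expand |f|^2 and use orthogonality of {sin(nx), cos(mx)} on [-π, π]:
  ∫_{-π}^{π} sin(nx)^2 dx = π, ∫ cos(mx)^2 dx = π, and cross terms integrate to 0.
So ∫_{-π}^{π} f(x)^2 dx = 6^2 · π + 4^2 · π = (36 + 16)π.
Divide by 2π: (36 + 16)/2 = 26.
By Parseval, this equals Σ |c_n|^2.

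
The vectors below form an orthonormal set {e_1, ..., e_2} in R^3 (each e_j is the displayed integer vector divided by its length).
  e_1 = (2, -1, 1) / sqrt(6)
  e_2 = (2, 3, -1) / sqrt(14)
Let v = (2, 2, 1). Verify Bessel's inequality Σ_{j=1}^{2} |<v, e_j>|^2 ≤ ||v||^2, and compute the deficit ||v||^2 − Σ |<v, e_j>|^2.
Σ |<v, e_j>|^2 = 51/7; ||v||^2 = 9; deficit = 12/7

Write each e_j = u_j / sqrt(<u_j, u_j>) where u_j is the displayed integer vector. Then <v, e_j> = <v, u_j> / sqrt(<u_j, u_j>), so |<v, e_j>|^2 = <v, u_j>^2 / <u_j, u_j>.
Coefficients: <v, e_1> = 3/sqrt(6), <v, e_2> = 9/sqrt(14).
Square and sum: Σ |<v, e_j>|^2 = 51/7.
Compute ||v||^2 = v·v = 9.
Deficit = 9 − 51/7 = 12/7 ≥ 0, confirming Bessel's inequality. (The deficit equals ||v − Σ <v,e_j> e_j||^2, the squared distance from v to span{e_j}.)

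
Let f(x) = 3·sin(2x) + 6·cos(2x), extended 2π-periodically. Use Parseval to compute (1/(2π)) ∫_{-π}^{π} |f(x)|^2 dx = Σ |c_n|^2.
Σ |c_n|^2 = 45/2

Expand |f|^2 and use orthogonality of {sin(nx), cos(mx)} on [-π, π]:
  ∫_{-π}^{π} sin(nx)^2 dx = π, ∫ cos(mx)^2 dx = π, and cross terms integrate to 0.
So ∫_{-π}^{π} f(x)^2 dx = 3^2 · π + 6^2 · π = (9 + 36)π.
Divide by 2π: (9 + 36)/2 = 45/2.
By Parseval, this equals Σ |c_n|^2.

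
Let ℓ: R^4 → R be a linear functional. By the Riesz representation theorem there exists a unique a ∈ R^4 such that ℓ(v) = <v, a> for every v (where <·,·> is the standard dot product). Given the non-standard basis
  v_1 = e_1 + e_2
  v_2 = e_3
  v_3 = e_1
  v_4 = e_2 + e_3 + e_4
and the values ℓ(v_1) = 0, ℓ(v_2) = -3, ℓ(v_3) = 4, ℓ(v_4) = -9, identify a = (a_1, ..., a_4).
a = (4, -4, -3, -2)

Write a = (a_1, ..., a_4) in the standard basis. For each basis vector v_i, ℓ(v_i) = <v_i, a> is a linear equation in the a_j's. Collect the n equations into a matrix system V a = ℓ, where row i of V is v_i (expressed in the standard basis). Since V is invertible (lower-triangular with 1s on the diagonal, up to permutation), solve by back-substitution:
  V =
[[1, 1, 0, 0],
 [0, 0, 1, 0],
 [1, 0, 0, 0],
 [0, 1, 1, 1]]
  V a = (0, -3, 4, -9)
Solving gives a = (4, -4, -3, -2).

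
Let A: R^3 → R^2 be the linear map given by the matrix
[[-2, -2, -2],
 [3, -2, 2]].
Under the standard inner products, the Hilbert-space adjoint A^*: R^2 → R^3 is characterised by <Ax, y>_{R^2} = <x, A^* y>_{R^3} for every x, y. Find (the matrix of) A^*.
A^* = A^T =
[[-2, 3],
 [-2, -2],
 [-2, 2]]

For real matrices with standard dot products, the defining identity <Ax, y> = <x, A^* y> gives (Ax)^T y = x^T (A^*) y, i.e. x^T A^T y = x^T (A^*) y. Since this holds for all x, y, we must have A^* = A^T. Therefore
A^* =
[[-2, 3],
 [-2, -2],
 [-2, 2]].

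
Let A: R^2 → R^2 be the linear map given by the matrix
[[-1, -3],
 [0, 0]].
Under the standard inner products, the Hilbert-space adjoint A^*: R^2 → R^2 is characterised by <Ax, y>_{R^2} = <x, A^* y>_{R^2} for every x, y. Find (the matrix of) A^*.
A^* = A^T =
[[-1, 0],
 [-3, 0]]

For real matrices with standard dot products, the defining identity <Ax, y> = <x, A^* y> gives (Ax)^T y = x^T (A^*) y, i.e. x^T A^T y = x^T (A^*) y. Since this holds for all x, y, we must have A^* = A^T. Therefore
A^* =
[[-1, 0],
 [-3, 0]].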